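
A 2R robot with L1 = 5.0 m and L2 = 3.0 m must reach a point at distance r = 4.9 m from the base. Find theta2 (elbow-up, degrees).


cos(theta2) = (r^2 - L1^2 - L2^2) / (2*L1*L2)
cos(theta2) = (24.01 - 25.0 - 9.0) / 30.0
cos(theta2) = -0.333
theta2 = 109.451 degrees


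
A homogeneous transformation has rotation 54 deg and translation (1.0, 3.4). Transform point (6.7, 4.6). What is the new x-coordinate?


x' = cos(theta)*px - sin(theta)*py + tx
= 0.5878*6.7 - 0.809*4.6 + 1.0
= 1.2167


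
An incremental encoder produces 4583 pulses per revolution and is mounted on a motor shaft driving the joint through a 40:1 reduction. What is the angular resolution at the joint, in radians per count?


counts per rev = 4583
effective counts at joint = 4583 * 40 = 183320
resolution = 2*pi / 183320
= 3.4274e-05 rad/count


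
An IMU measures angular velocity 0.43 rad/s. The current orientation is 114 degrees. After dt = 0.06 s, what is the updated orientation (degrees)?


delta_theta = w * dt = 0.43 * 0.06 = 0.0258 rad
= 1.4782 deg
theta_new = 114 + 1.4782 = 115.4782 deg


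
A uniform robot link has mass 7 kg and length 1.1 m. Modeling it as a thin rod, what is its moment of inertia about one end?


I = (1/3) * m * L^2
= (1/3) * 7 * 1.1^2
= 0.333333 * 7 * 1.21
= 2.8233 kg*m^2


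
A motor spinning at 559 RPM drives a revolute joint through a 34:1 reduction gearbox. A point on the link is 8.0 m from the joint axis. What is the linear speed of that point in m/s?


omega_motor = 559 * 2*pi/60 = 58.5383 rad/s
omega_joint = omega_motor / 34 = 1.7217 rad/s
v = omega_joint * r = 1.7217 * 8.0
= 13.7737 m/s


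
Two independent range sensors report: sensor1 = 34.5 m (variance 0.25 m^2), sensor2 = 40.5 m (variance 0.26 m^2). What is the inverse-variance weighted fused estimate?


w1 = (1/var1) / (1/var1 + 1/var2)
   = 4.0 / (4.0 + 3.8462) = 0.5098
w2 = 1 - w1 = 0.4902
fused = w1*s1 + w2*s2 = 17.5882 + 19.8529
= 37.4412 m


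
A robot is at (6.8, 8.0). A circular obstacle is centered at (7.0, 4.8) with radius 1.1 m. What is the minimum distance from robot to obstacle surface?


center_dist = sqrt((6.8-7.0)^2 + (8.0-4.8)^2)
= sqrt(0.04 + 10.24)
= 3.2062
min_dist = center_dist - radius = 3.2062 - 1.1 = 2.1062 m


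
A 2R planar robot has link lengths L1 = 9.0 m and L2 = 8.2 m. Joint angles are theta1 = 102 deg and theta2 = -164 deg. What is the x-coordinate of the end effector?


Convert angles to radians: theta1 = 1.7802, theta2 = -2.8623
x = L1*cos(theta1) + L2*cos(theta1+theta2)
x = -1.8712 + 3.8497
x = 1.9785


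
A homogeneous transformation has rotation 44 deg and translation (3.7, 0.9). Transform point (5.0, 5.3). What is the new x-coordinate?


x' = cos(theta)*px - sin(theta)*py + tx
= 0.7193*5.0 - 0.6947*5.3 + 3.7
= 3.615


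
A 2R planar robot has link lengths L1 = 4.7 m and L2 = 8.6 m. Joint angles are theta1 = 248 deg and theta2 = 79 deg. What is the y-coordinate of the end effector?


Convert angles to radians: theta1 = 4.3284, theta2 = 1.3788
y = L1*sin(theta1) + L2*sin(theta1+theta2)
y = -4.3578 + -4.6839
y = -9.0417


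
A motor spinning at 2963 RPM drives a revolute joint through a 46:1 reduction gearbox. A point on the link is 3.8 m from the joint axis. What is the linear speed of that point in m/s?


omega_motor = 2963 * 2*pi/60 = 310.2846 rad/s
omega_joint = omega_motor / 46 = 6.7453 rad/s
v = omega_joint * r = 6.7453 * 3.8
= 25.6322 m/s


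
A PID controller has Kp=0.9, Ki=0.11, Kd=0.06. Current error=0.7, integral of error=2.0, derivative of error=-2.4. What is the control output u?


u = Kp*e + Ki*int(e) + Kd*de/dt
= 0.9*0.7 + 0.11*2.0 + 0.06*(-2.4)
= 0.63 + 0.22 + -0.144
= 0.706


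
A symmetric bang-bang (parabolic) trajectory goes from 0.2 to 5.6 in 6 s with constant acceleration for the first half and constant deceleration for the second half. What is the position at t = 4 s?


Symmetric rest-to-rest: each phase covers (pf-p0)/2 in time T/2. 0.5*a*(T/2)^2 = (pf-p0)/2 => a = 4*(pf-p0)/T^2
a = 4*(5.6-0.2)/6^2 = 0.6
t = 4 is in the deceleration phase (t > T/2).
p = pf - 0.5*a*(T-t)^2 = 5.6 - 0.5*0.6*2^2
= 4.4


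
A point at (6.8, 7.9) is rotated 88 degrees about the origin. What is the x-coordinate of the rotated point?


x' = x*cos(theta) - y*sin(theta)
cos(88 deg) = 0.0349, sin(88 deg) = 0.9994
x' = 6.8 * 0.0349 - 7.9 * 0.9994
= 0.2373 - 7.8952
= -7.6579


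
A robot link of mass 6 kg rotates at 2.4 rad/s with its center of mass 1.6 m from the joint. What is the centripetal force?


F = m * omega^2 * r
= 6 * 2.4^2 * 1.6
= 6 * 5.76 * 1.6
= 55.296 N


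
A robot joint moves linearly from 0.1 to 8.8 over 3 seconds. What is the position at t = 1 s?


s = t/T = 1/3 = 0.3333
p(t) = p0 + (pf-p0)*s
= 0.1 + (8.8 - 0.1) * 0.3333
= 3.0


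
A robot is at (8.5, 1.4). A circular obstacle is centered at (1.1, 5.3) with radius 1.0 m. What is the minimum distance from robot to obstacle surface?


center_dist = sqrt((8.5-1.1)^2 + (1.4-5.3)^2)
= sqrt(54.76 + 15.21)
= 8.3648
min_dist = center_dist - radius = 8.3648 - 1.0 = 7.3648 m


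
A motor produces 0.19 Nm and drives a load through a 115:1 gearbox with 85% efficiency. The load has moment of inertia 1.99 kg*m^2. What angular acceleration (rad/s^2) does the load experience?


tau_out = tau_motor * N * eta
= 0.19 * 115 * 0.85 = 18.5725 Nm
alpha = tau_out / I = 18.5725 / 1.99
= 9.3329 rad/s^2


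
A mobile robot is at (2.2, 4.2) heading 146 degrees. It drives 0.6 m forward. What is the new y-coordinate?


y_new = y0 + d*sin(theta)
= 4.2 + 0.6*sin(146)
= 4.2 + 0.3355
= 4.5355


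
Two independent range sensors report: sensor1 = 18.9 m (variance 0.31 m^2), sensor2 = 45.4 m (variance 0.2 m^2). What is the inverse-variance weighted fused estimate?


w1 = (1/var1) / (1/var1 + 1/var2)
   = 3.2258 / (3.2258 + 5.0) = 0.3922
w2 = 1 - w1 = 0.6078
fused = w1*s1 + w2*s2 = 7.4118 + 27.5961
= 35.0078 m


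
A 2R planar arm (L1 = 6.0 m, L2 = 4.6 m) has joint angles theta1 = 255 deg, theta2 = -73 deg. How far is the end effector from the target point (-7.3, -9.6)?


End effector via forward kinematics:
x = L1*cos(t1) + L2*cos(t1+t2) = -6.1501
y = L1*sin(t1) + L2*sin(t1+t2) = -5.9561
Distance to target:
d = sqrt((-7.3 - -6.1501)^2 + (-9.6 - -5.9561)^2)
= sqrt(1.3222 + 13.2781)
= 3.821 m


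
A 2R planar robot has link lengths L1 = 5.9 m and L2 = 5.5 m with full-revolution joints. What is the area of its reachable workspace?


r_max = L1 + L2 = 11.4 m
r_min = |L1 - L2| = 0.4 m
Area = pi*(r_max^2 - r_min^2)
= pi*(129.96 - 0.16)
= pi * 129.8
= 407.7787 m^2


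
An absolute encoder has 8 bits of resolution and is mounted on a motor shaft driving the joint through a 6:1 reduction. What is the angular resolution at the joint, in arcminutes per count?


counts = 2^8 = 256
effective counts at joint = 256 * 6 = 1536
resolution = 360*60 / 1536
= 14.0625 arcmin/count


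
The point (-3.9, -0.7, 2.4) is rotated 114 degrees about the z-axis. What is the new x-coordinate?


Rotation about z-axis: x' = x*cos(theta) - y*sin(theta)
= -3.9 * -0.4067 - -0.7 * 0.9135
= 2.2258


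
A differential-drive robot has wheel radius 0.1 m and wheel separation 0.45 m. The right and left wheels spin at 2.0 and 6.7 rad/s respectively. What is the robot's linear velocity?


vR = r*wR = 0.1*2.0 = 0.2 m/s
vL = r*wL = 0.1*6.7 = 0.67 m/s
v = (vR+vL)/2 = 0.435 m/s
omega = (vR-vL)/L = -1.0444 rad/s
linear velocity = 0.435 m/s


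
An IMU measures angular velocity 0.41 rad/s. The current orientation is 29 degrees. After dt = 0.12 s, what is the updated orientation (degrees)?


delta_theta = w * dt = 0.41 * 0.12 = 0.0492 rad
= 2.819 deg
theta_new = 29 + 2.819 = 31.819 deg


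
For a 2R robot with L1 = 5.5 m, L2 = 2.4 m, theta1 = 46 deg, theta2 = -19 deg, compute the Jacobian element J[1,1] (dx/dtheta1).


J[1,1] = -L1*sin(t1) - L2*sin(t1+t2)
= -5.5*sin(46) - 2.4*sin(27)
= -5.0459


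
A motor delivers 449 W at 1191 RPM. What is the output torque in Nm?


omega = 1191 * 2*pi/60 = 124.7212 rad/s
tau = P / omega = 449 / 124.7212
= 3.6 Nm


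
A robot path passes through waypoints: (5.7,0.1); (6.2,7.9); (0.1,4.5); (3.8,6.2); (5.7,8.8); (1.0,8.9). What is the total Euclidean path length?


Segment lengths:
  seg1 = sqrt((0.5)^2 + (7.8)^2) = 7.816
  seg2 = sqrt((-6.1)^2 + (-3.4)^2) = 6.9836
  seg3 = sqrt((3.7)^2 + (1.7)^2) = 4.0719
  seg4 = sqrt((1.9)^2 + (2.6)^2) = 3.2202
  seg5 = sqrt((-4.7)^2 + (0.1)^2) = 4.7011
Total = 26.7927


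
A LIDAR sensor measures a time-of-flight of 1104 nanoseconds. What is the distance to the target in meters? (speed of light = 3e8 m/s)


tof = 1104 ns = 1.104e-06 s
dist = c * tof / 2
= 3e8 * 1.104e-06 / 2
= 165.6 m


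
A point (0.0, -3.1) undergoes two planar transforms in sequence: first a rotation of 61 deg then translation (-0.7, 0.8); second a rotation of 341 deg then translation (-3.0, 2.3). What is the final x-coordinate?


After transform 1:
x1 = cos(61)*0.0 - sin(61)*-3.1 + -0.7 = 2.0113
y1 = sin(61)*0.0 + cos(61)*-3.1 + 0.8 = -0.7029
After transform 2:
x2 = cos(341)*2.0113 - sin(341)*-0.7029 + -3.0
= -1.3271


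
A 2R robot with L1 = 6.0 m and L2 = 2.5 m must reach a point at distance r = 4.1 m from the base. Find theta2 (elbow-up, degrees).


cos(theta2) = (r^2 - L1^2 - L2^2) / (2*L1*L2)
cos(theta2) = (16.81 - 36.0 - 6.25) / 30.0
cos(theta2) = -0.848
theta2 = 147.9948 degrees


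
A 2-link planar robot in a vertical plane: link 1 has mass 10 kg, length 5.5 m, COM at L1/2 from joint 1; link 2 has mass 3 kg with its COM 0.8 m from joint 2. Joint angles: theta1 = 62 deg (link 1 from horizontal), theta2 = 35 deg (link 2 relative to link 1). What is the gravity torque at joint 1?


Horizontal distance from joint 1 to link-1 COM:
  x_c1 = (L1/2)*cos(t1) = 2.75 * 0.4695 = 1.291 m
Horizontal distance from joint 1 to link-2 COM:
  x_c2 = L1*cos(t1) + Lc2*cos(t1+t2)
       = 5.5*0.4695 + 0.8*-0.1219 = 2.4846 m
tau1 = m1*g*x_c1 + m2*g*x_c2
     = 10*9.81*1.291 + 3*9.81*2.4846
     = 126.6517 + 73.1217
     = 199.7734 Nm


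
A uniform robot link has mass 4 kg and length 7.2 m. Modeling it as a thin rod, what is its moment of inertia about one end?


I = (1/3) * m * L^2
= (1/3) * 4 * 7.2^2
= 0.333333 * 4 * 51.84
= 69.12 kg*m^2


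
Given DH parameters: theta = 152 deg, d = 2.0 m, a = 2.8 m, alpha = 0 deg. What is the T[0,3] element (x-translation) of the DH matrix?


T[0,3] = a * cos(theta)
= 2.8 * cos(152 deg)
= 2.8 * -0.8829
= -2.4723


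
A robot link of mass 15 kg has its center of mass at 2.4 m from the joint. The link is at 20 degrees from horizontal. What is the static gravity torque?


tau = m*g*L*cos(angle)
= 15 * 9.81 * 2.4 * cos(20 deg)
= 15 * 9.81 * 2.4 * 0.9397
= 331.8618 Nm


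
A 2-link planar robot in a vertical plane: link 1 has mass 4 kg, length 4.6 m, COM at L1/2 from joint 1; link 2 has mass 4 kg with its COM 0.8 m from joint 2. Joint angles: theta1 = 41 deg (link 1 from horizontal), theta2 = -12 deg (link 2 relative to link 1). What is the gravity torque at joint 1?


Horizontal distance from joint 1 to link-1 COM:
  x_c1 = (L1/2)*cos(t1) = 2.3 * 0.7547 = 1.7358 m
Horizontal distance from joint 1 to link-2 COM:
  x_c2 = L1*cos(t1) + Lc2*cos(t1+t2)
       = 4.6*0.7547 + 0.8*0.8746 = 4.1714 m
tau1 = m1*g*x_c1 + m2*g*x_c2
     = 4*9.81*1.7358 + 4*9.81*4.1714
     = 68.114 + 163.6842
     = 231.7982 Nm


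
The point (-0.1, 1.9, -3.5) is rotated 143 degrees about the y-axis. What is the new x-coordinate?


Rotation about y-axis: x' = x*cos(theta) + z*sin(theta)
= -0.1 * -0.7986 + -3.5 * 0.6018
= -2.0265


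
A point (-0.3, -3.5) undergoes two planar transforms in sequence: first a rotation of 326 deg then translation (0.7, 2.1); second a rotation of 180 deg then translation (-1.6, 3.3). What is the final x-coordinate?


After transform 1:
x1 = cos(326)*-0.3 - sin(326)*-3.5 + 0.7 = -1.5059
y1 = sin(326)*-0.3 + cos(326)*-3.5 + 2.1 = -0.6339
After transform 2:
x2 = cos(180)*-1.5059 - sin(180)*-0.6339 + -1.6
= -0.0941


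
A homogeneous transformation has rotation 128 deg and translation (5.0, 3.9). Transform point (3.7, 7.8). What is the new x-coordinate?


x' = cos(theta)*px - sin(theta)*py + tx
= -0.6157*3.7 - 0.788*7.8 + 5.0
= -3.4244


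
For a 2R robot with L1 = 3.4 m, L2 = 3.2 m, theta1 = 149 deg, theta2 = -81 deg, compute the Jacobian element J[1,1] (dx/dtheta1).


J[1,1] = -L1*sin(t1) - L2*sin(t1+t2)
= -3.4*sin(149) - 3.2*sin(68)
= -4.7181


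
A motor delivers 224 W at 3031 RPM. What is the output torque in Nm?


omega = 3031 * 2*pi/60 = 317.4056 rad/s
tau = P / omega = 224 / 317.4056
= 0.7057 Nm


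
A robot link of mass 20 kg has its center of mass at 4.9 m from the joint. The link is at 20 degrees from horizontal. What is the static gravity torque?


tau = m*g*L*cos(angle)
= 20 * 9.81 * 4.9 * cos(20 deg)
= 20 * 9.81 * 4.9 * 0.9397
= 903.4017 Nm


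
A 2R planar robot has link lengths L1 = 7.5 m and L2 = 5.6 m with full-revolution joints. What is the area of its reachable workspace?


r_max = L1 + L2 = 13.1 m
r_min = |L1 - L2| = 1.9 m
Area = pi*(r_max^2 - r_min^2)
= pi*(171.61 - 3.61)
= pi * 168.0
= 527.7876 m^2


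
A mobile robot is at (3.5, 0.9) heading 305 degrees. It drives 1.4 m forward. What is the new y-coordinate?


y_new = y0 + d*sin(theta)
= 0.9 + 1.4*sin(305)
= 0.9 + -1.1468
= -0.2468


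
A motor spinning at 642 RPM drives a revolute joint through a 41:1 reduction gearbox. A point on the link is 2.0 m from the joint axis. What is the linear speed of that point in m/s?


omega_motor = 642 * 2*pi/60 = 67.2301 rad/s
omega_joint = omega_motor / 41 = 1.6398 rad/s
v = omega_joint * r = 1.6398 * 2.0
= 3.2795 m/s


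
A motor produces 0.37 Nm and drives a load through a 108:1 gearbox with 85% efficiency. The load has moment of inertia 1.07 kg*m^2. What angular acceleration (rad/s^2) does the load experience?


tau_out = tau_motor * N * eta
= 0.37 * 108 * 0.85 = 33.966 Nm
alpha = tau_out / I = 33.966 / 1.07
= 31.7439 rad/s^2


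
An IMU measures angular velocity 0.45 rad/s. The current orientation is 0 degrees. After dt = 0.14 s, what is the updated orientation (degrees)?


delta_theta = w * dt = 0.45 * 0.14 = 0.063 rad
= 3.6096 deg
theta_new = 0 + 3.6096 = 3.6096 deg


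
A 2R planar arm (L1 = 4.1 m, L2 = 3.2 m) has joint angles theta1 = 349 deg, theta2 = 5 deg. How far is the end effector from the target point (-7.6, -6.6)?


End effector via forward kinematics:
x = L1*cos(t1) + L2*cos(t1+t2) = 7.2071
y = L1*sin(t1) + L2*sin(t1+t2) = -1.1168
Distance to target:
d = sqrt((-7.6 - 7.2071)^2 + (-6.6 - -1.1168)^2)
= sqrt(219.2514 + 30.0654)
= 15.7898 m


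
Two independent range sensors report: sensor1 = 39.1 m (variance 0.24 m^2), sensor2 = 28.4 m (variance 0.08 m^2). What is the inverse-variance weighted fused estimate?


w1 = (1/var1) / (1/var1 + 1/var2)
   = 4.1667 / (4.1667 + 12.5) = 0.25
w2 = 1 - w1 = 0.75
fused = w1*s1 + w2*s2 = 9.775 + 21.3
= 31.075 m


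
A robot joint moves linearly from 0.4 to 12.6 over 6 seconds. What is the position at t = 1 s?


s = t/T = 1/6 = 0.1667
p(t) = p0 + (pf-p0)*s
= 0.4 + (12.6 - 0.4) * 0.1667
= 2.4333


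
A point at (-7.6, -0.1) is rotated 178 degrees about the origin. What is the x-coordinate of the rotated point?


x' = x*cos(theta) - y*sin(theta)
cos(178 deg) = -0.9994, sin(178 deg) = 0.0349
x' = -7.6 * -0.9994 - -0.1 * 0.0349
= 7.5954 - -0.0035
= 7.5989


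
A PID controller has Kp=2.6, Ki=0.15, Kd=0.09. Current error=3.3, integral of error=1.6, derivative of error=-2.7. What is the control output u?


u = Kp*e + Ki*int(e) + Kd*de/dt
= 2.6*3.3 + 0.15*1.6 + 0.09*(-2.7)
= 8.58 + 0.24 + -0.243
= 8.577


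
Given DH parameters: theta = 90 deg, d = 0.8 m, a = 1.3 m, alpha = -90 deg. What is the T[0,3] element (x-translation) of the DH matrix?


T[0,3] = a * cos(theta)
= 1.3 * cos(90 deg)
= 1.3 * 0.0
= 0.0


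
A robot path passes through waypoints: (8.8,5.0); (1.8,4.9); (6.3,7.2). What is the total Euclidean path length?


Segment lengths:
  seg1 = sqrt((-7.0)^2 + (-0.1)^2) = 7.0007
  seg2 = sqrt((4.5)^2 + (2.3)^2) = 5.0537
Total = 12.0544


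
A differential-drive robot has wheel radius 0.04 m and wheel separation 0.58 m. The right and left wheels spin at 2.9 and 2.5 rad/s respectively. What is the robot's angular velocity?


vR = r*wR = 0.04*2.9 = 0.116 m/s
vL = r*wL = 0.04*2.5 = 0.1 m/s
v = (vR+vL)/2 = 0.108 m/s
omega = (vR-vL)/L = 0.0276 rad/s
angular velocity = 0.0276 rad/s


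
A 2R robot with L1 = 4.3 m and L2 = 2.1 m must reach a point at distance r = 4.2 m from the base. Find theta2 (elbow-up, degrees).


cos(theta2) = (r^2 - L1^2 - L2^2) / (2*L1*L2)
cos(theta2) = (17.64 - 18.49 - 4.41) / 18.06
cos(theta2) = -0.291251
theta2 = 106.9329 degrees


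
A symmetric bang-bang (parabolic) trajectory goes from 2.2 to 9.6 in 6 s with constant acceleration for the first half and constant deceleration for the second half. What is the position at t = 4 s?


Symmetric rest-to-rest: each phase covers (pf-p0)/2 in time T/2. 0.5*a*(T/2)^2 = (pf-p0)/2 => a = 4*(pf-p0)/T^2
a = 4*(9.6-2.2)/6^2 = 0.8222
t = 4 is in the deceleration phase (t > T/2).
p = pf - 0.5*a*(T-t)^2 = 9.6 - 0.5*0.8222*2^2
= 7.9556


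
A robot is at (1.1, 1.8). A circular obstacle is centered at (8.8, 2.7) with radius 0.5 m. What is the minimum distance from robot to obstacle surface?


center_dist = sqrt((1.1-8.8)^2 + (1.8-2.7)^2)
= sqrt(59.29 + 0.81)
= 7.7524
min_dist = center_dist - radius = 7.7524 - 0.5 = 7.2524 m


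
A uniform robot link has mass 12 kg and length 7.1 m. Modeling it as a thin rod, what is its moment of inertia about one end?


I = (1/3) * m * L^2
= (1/3) * 12 * 7.1^2
= 0.333333 * 12 * 50.41
= 201.64 kg*m^2


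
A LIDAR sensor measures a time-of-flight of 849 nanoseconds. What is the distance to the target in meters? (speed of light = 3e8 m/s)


tof = 849 ns = 8.49e-07 s
dist = c * tof / 2
= 3e8 * 8.49e-07 / 2
= 127.35 m


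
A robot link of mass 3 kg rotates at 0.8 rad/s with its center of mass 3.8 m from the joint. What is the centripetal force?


F = m * omega^2 * r
= 3 * 0.8^2 * 3.8
= 3 * 0.64 * 3.8
= 7.296 N


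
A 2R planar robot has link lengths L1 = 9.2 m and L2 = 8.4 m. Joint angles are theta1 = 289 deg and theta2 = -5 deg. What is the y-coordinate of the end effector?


Convert angles to radians: theta1 = 5.044, theta2 = -0.0873
y = L1*sin(theta1) + L2*sin(theta1+theta2)
y = -8.6988 + -8.1505
y = -16.8493


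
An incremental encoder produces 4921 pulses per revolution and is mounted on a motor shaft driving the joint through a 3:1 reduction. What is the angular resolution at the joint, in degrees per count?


counts per rev = 4921
effective counts at joint = 4921 * 3 = 14763
resolution = 360 / 14763
= 0.0244 deg/count


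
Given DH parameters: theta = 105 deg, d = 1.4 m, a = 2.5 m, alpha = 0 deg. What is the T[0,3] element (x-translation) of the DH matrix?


T[0,3] = a * cos(theta)
= 2.5 * cos(105 deg)
= 2.5 * -0.2588
= -0.647


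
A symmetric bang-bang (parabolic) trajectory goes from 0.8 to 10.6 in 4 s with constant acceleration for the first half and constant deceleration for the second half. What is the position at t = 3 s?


Symmetric rest-to-rest: each phase covers (pf-p0)/2 in time T/2. 0.5*a*(T/2)^2 = (pf-p0)/2 => a = 4*(pf-p0)/T^2
a = 4*(10.6-0.8)/4^2 = 2.45
t = 3 is in the deceleration phase (t > T/2).
p = pf - 0.5*a*(T-t)^2 = 10.6 - 0.5*2.45*1^2
= 9.375


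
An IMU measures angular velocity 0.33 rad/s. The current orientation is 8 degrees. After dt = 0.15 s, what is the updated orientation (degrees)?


delta_theta = w * dt = 0.33 * 0.15 = 0.0495 rad
= 2.8361 deg
theta_new = 8 + 2.8361 = 10.8361 deg


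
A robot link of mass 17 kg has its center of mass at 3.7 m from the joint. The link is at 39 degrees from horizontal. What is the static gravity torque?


tau = m*g*L*cos(angle)
= 17 * 9.81 * 3.7 * cos(39 deg)
= 17 * 9.81 * 3.7 * 0.7771
= 479.5371 Nm


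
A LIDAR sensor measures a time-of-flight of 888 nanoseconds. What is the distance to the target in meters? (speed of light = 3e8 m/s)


tof = 888 ns = 8.88e-07 s
dist = c * tof / 2
= 3e8 * 8.88e-07 / 2
= 133.2 m


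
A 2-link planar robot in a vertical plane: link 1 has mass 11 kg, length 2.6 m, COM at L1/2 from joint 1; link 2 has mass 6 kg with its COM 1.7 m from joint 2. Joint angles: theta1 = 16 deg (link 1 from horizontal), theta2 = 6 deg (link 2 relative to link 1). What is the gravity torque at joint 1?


Horizontal distance from joint 1 to link-1 COM:
  x_c1 = (L1/2)*cos(t1) = 1.3 * 0.9613 = 1.2496 m
Horizontal distance from joint 1 to link-2 COM:
  x_c2 = L1*cos(t1) + Lc2*cos(t1+t2)
       = 2.6*0.9613 + 1.7*0.9272 = 4.0755 m
tau1 = m1*g*x_c1 + m2*g*x_c2
     = 11*9.81*1.2496 + 6*9.81*4.0755
     = 134.8487 + 239.8835
     = 374.7322 Nm


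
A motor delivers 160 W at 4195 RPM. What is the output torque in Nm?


omega = 4195 * 2*pi/60 = 439.2994 rad/s
tau = P / omega = 160 / 439.2994
= 0.3642 Nm


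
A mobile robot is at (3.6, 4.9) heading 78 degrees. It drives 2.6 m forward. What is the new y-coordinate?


y_new = y0 + d*sin(theta)
= 4.9 + 2.6*sin(78)
= 4.9 + 2.5432
= 7.4432


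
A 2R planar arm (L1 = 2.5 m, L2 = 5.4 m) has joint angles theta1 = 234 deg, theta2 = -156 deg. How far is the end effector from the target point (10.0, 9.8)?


End effector via forward kinematics:
x = L1*cos(t1) + L2*cos(t1+t2) = -0.3467
y = L1*sin(t1) + L2*sin(t1+t2) = 3.2595
Distance to target:
d = sqrt((10.0 - -0.3467)^2 + (9.8 - 3.2595)^2)
= sqrt(107.055 + 42.7787)
= 12.2407 m


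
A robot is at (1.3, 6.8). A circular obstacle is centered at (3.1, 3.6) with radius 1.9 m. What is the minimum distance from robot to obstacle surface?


center_dist = sqrt((1.3-3.1)^2 + (6.8-3.6)^2)
= sqrt(3.24 + 10.24)
= 3.6715
min_dist = center_dist - radius = 3.6715 - 1.9 = 1.7715 m


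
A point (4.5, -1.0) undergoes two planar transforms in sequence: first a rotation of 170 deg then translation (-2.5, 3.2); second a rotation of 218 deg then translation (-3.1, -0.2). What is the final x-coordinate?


After transform 1:
x1 = cos(170)*4.5 - sin(170)*-1.0 + -2.5 = -6.758
y1 = sin(170)*4.5 + cos(170)*-1.0 + 3.2 = 4.9662
After transform 2:
x2 = cos(218)*-6.758 - sin(218)*4.9662 + -3.1
= 5.2829


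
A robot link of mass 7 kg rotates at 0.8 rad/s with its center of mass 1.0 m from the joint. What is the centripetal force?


F = m * omega^2 * r
= 7 * 0.8^2 * 1.0
= 7 * 0.64 * 1.0
= 4.48 N


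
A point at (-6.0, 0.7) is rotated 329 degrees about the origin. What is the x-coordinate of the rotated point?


x' = x*cos(theta) - y*sin(theta)
cos(329 deg) = 0.8572, sin(329 deg) = -0.515
x' = -6.0 * 0.8572 - 0.7 * -0.515
= -5.143 - -0.3605
= -4.7825


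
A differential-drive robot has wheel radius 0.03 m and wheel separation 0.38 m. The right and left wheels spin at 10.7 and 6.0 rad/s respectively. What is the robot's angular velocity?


vR = r*wR = 0.03*10.7 = 0.321 m/s
vL = r*wL = 0.03*6.0 = 0.18 m/s
v = (vR+vL)/2 = 0.2505 m/s
omega = (vR-vL)/L = 0.3711 rad/s
angular velocity = 0.3711 rad/s


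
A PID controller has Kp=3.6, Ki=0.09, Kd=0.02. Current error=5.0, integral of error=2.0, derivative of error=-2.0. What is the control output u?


u = Kp*e + Ki*int(e) + Kd*de/dt
= 3.6*5.0 + 0.09*2.0 + 0.02*(-2.0)
= 18.0 + 0.18 + -0.04
= 18.14


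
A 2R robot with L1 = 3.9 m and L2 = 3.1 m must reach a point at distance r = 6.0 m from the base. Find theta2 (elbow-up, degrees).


cos(theta2) = (r^2 - L1^2 - L2^2) / (2*L1*L2)
cos(theta2) = (36.0 - 15.21 - 9.61) / 24.18
cos(theta2) = 0.462366
theta2 = 62.4601 degrees


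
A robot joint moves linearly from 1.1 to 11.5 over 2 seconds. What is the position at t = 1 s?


s = t/T = 1/2 = 0.5
p(t) = p0 + (pf-p0)*s
= 1.1 + (11.5 - 1.1) * 0.5
= 6.3


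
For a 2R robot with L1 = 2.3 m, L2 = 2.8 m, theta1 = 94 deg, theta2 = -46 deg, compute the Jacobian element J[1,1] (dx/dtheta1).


J[1,1] = -L1*sin(t1) - L2*sin(t1+t2)
= -2.3*sin(94) - 2.8*sin(48)
= -4.3752


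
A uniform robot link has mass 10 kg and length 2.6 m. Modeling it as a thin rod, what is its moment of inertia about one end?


I = (1/3) * m * L^2
= (1/3) * 10 * 2.6^2
= 0.333333 * 10 * 6.76
= 22.5333 kg*m^2


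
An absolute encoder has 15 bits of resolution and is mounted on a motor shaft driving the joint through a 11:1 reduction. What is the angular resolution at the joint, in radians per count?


counts = 2^15 = 32768
effective counts at joint = 32768 * 11 = 360448
resolution = 2*pi / 360448
= 1.7432e-05 rad/count


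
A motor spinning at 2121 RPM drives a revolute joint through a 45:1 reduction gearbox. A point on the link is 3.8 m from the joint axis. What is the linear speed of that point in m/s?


omega_motor = 2121 * 2*pi/60 = 222.1106 rad/s
omega_joint = omega_motor / 45 = 4.9358 rad/s
v = omega_joint * r = 4.9358 * 3.8
= 18.756 m/s


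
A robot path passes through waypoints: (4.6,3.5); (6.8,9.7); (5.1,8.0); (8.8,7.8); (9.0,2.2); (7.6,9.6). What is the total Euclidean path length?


Segment lengths:
  seg1 = sqrt((2.2)^2 + (6.2)^2) = 6.5788
  seg2 = sqrt((-1.7)^2 + (-1.7)^2) = 2.4042
  seg3 = sqrt((3.7)^2 + (-0.2)^2) = 3.7054
  seg4 = sqrt((0.2)^2 + (-5.6)^2) = 5.6036
  seg5 = sqrt((-1.4)^2 + (7.4)^2) = 7.5313
Total = 25.8232


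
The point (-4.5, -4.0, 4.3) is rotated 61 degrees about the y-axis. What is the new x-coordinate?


Rotation about y-axis: x' = x*cos(theta) + z*sin(theta)
= -4.5 * 0.4848 + 4.3 * 0.8746
= 1.5792


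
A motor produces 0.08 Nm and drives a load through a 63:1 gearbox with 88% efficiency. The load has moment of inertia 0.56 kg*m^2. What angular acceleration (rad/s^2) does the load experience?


tau_out = tau_motor * N * eta
= 0.08 * 63 * 0.88 = 4.4352 Nm
alpha = tau_out / I = 4.4352 / 0.56
= 7.92 rad/s^2


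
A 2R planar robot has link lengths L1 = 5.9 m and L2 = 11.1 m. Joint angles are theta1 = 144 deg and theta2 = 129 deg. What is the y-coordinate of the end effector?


Convert angles to radians: theta1 = 2.5133, theta2 = 2.2515
y = L1*sin(theta1) + L2*sin(theta1+theta2)
y = 3.4679 + -11.0848
y = -7.6169


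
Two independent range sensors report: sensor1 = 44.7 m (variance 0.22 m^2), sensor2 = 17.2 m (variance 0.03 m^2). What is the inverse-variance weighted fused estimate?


w1 = (1/var1) / (1/var1 + 1/var2)
   = 4.5455 / (4.5455 + 33.3333) = 0.12
w2 = 1 - w1 = 0.88
fused = w1*s1 + w2*s2 = 5.364 + 15.136
= 20.5 m


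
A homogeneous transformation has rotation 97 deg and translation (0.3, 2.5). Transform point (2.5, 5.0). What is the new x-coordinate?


x' = cos(theta)*px - sin(theta)*py + tx
= -0.1219*2.5 - 0.9925*5.0 + 0.3
= -4.9674


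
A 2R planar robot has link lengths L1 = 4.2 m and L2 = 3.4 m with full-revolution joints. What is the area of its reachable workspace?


r_max = L1 + L2 = 7.6 m
r_min = |L1 - L2| = 0.8 m
Area = pi*(r_max^2 - r_min^2)
= pi*(57.76 - 0.64)
= pi * 57.12
= 179.4478 m^2


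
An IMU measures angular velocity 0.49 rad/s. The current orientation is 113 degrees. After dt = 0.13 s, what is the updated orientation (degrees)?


delta_theta = w * dt = 0.49 * 0.13 = 0.0637 rad
= 3.6497 deg
theta_new = 113 + 3.6497 = 116.6497 deg


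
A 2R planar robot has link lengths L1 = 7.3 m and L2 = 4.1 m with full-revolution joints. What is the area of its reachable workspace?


r_max = L1 + L2 = 11.4 m
r_min = |L1 - L2| = 3.2 m
Area = pi*(r_max^2 - r_min^2)
= pi*(129.96 - 10.24)
= pi * 119.72
= 376.1115 m^2


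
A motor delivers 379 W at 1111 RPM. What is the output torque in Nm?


omega = 1111 * 2*pi/60 = 116.3436 rad/s
tau = P / omega = 379 / 116.3436
= 3.2576 Nm


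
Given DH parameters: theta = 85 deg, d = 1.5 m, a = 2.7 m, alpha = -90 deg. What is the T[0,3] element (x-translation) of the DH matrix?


T[0,3] = a * cos(theta)
= 2.7 * cos(85 deg)
= 2.7 * 0.0872
= 0.2353


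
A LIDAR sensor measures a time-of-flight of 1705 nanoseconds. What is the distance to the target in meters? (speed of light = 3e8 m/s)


tof = 1705 ns = 1.705e-06 s
dist = c * tof / 2
= 3e8 * 1.705e-06 / 2
= 255.75 m


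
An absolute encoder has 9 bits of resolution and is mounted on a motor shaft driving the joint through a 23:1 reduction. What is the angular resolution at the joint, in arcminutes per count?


counts = 2^9 = 512
effective counts at joint = 512 * 23 = 11776
resolution = 360*60 / 11776
= 1.8342 arcmin/count


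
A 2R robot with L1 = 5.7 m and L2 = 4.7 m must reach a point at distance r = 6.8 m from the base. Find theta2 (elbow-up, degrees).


cos(theta2) = (r^2 - L1^2 - L2^2) / (2*L1*L2)
cos(theta2) = (46.24 - 32.49 - 22.09) / 53.58
cos(theta2) = -0.155655
theta2 = 98.9548 degrees


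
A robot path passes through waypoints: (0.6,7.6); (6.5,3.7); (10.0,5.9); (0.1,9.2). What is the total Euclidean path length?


Segment lengths:
  seg1 = sqrt((5.9)^2 + (-3.9)^2) = 7.0725
  seg2 = sqrt((3.5)^2 + (2.2)^2) = 4.134
  seg3 = sqrt((-9.9)^2 + (3.3)^2) = 10.4355
Total = 21.642


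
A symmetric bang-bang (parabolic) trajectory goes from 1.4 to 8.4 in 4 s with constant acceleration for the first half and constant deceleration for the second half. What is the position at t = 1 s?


Symmetric rest-to-rest: each phase covers (pf-p0)/2 in time T/2. 0.5*a*(T/2)^2 = (pf-p0)/2 => a = 4*(pf-p0)/T^2
a = 4*(8.4-1.4)/4^2 = 1.75
t = 1 is in the acceleration phase (t <= T/2).
p = p0 + 0.5*a*t^2 = 1.4 + 0.5*1.75*1^2
= 2.275


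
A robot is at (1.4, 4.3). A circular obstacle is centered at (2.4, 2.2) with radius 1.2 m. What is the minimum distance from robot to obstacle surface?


center_dist = sqrt((1.4-2.4)^2 + (4.3-2.2)^2)
= sqrt(1.0 + 4.41)
= 2.3259
min_dist = center_dist - radius = 2.3259 - 1.2 = 1.1259 m


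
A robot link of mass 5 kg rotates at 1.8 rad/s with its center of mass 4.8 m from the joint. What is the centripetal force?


F = m * omega^2 * r
= 5 * 1.8^2 * 4.8
= 5 * 3.24 * 4.8
= 77.76 N


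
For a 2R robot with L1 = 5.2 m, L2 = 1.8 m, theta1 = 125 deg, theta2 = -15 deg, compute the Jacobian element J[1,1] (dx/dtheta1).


J[1,1] = -L1*sin(t1) - L2*sin(t1+t2)
= -5.2*sin(125) - 1.8*sin(110)
= -5.951


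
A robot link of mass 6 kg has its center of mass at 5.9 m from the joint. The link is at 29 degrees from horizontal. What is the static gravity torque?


tau = m*g*L*cos(angle)
= 6 * 9.81 * 5.9 * cos(29 deg)
= 6 * 9.81 * 5.9 * 0.8746
= 303.7327 Nm


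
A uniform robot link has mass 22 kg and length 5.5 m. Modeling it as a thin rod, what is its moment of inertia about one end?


I = (1/3) * m * L^2
= (1/3) * 22 * 5.5^2
= 0.333333 * 22 * 30.25
= 221.8333 kg*m^2


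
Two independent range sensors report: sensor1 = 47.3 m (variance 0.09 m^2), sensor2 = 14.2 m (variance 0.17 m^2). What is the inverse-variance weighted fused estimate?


w1 = (1/var1) / (1/var1 + 1/var2)
   = 11.1111 / (11.1111 + 5.8824) = 0.6538
w2 = 1 - w1 = 0.3462
fused = w1*s1 + w2*s2 = 30.9269 + 4.9154
= 35.8423 m


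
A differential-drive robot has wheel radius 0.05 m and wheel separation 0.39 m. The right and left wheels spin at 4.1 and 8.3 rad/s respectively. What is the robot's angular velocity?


vR = r*wR = 0.05*4.1 = 0.205 m/s
vL = r*wL = 0.05*8.3 = 0.415 m/s
v = (vR+vL)/2 = 0.31 m/s
omega = (vR-vL)/L = -0.5385 rad/s
angular velocity = -0.5385 rad/s


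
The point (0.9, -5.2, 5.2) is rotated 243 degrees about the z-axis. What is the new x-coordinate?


Rotation about z-axis: x' = x*cos(theta) - y*sin(theta)
= 0.9 * -0.454 - -5.2 * -0.891
= -5.0418


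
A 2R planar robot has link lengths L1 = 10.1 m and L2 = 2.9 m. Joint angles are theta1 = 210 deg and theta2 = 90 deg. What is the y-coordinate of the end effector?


Convert angles to radians: theta1 = 3.6652, theta2 = 1.5708
y = L1*sin(theta1) + L2*sin(theta1+theta2)
y = -5.05 + -2.5115
y = -7.5615


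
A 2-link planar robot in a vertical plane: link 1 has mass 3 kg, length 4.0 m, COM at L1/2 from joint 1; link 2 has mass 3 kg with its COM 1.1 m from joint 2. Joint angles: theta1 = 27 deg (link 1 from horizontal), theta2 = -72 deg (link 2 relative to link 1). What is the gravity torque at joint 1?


Horizontal distance from joint 1 to link-1 COM:
  x_c1 = (L1/2)*cos(t1) = 2.0 * 0.891 = 1.782 m
Horizontal distance from joint 1 to link-2 COM:
  x_c2 = L1*cos(t1) + Lc2*cos(t1+t2)
       = 4.0*0.891 + 1.1*0.7071 = 4.3418 m
tau1 = m1*g*x_c1 + m2*g*x_c2
     = 3*9.81*1.782 + 3*9.81*4.3418
     = 52.4446 + 127.7805
     = 180.2251 Nm


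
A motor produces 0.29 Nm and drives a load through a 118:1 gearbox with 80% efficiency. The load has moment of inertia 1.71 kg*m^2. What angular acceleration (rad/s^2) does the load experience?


tau_out = tau_motor * N * eta
= 0.29 * 118 * 0.8 = 27.376 Nm
alpha = tau_out / I = 27.376 / 1.71
= 16.0094 rad/s^2


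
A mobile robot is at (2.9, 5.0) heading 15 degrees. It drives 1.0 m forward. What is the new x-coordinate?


x_new = x0 + d*cos(theta)
= 2.9 + 1.0*cos(15)
= 2.9 + 0.9659
= 3.8659


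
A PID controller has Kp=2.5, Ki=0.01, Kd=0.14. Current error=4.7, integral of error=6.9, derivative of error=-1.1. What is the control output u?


u = Kp*e + Ki*int(e) + Kd*de/dt
= 2.5*4.7 + 0.01*6.9 + 0.14*(-1.1)
= 11.75 + 0.069 + -0.154
= 11.665


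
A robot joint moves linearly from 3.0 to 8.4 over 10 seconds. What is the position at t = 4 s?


s = t/T = 4/10 = 0.4
p(t) = p0 + (pf-p0)*s
= 3.0 + (8.4 - 3.0) * 0.4
= 5.16


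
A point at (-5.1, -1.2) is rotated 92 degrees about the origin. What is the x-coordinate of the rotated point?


x' = x*cos(theta) - y*sin(theta)
cos(92 deg) = -0.0349, sin(92 deg) = 0.9994
x' = -5.1 * -0.0349 - -1.2 * 0.9994
= 0.178 - -1.1993
= 1.3773


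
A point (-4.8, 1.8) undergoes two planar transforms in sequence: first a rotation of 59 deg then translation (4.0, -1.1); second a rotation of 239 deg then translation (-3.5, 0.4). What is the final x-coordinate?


After transform 1:
x1 = cos(59)*-4.8 - sin(59)*1.8 + 4.0 = -0.0151
y1 = sin(59)*-4.8 + cos(59)*1.8 + -1.1 = -4.2873
After transform 2:
x2 = cos(239)*-0.0151 - sin(239)*-4.2873 + -3.5
= -7.1672


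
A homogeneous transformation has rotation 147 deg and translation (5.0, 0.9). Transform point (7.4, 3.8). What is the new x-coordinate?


x' = cos(theta)*px - sin(theta)*py + tx
= -0.8387*7.4 - 0.5446*3.8 + 5.0
= -3.2758


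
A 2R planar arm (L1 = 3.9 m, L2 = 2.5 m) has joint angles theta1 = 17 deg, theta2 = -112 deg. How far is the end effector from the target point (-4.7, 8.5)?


End effector via forward kinematics:
x = L1*cos(t1) + L2*cos(t1+t2) = 3.5117
y = L1*sin(t1) + L2*sin(t1+t2) = -1.3502
Distance to target:
d = sqrt((-4.7 - 3.5117)^2 + (8.5 - -1.3502)^2)
= sqrt(67.432 + 97.0272)
= 12.8242 m


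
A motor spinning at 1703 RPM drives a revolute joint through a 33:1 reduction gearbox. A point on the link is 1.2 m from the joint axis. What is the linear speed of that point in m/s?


omega_motor = 1703 * 2*pi/60 = 178.3377 rad/s
omega_joint = omega_motor / 33 = 5.4042 rad/s
v = omega_joint * r = 5.4042 * 1.2
= 6.485 m/s


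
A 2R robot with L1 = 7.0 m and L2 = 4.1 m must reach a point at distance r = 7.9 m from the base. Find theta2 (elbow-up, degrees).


cos(theta2) = (r^2 - L1^2 - L2^2) / (2*L1*L2)
cos(theta2) = (62.41 - 49.0 - 16.81) / 57.4
cos(theta2) = -0.059233
theta2 = 93.3958 degrees


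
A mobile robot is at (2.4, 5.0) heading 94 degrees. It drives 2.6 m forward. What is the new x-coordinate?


x_new = x0 + d*cos(theta)
= 2.4 + 2.6*cos(94)
= 2.4 + -0.1814
= 2.2186


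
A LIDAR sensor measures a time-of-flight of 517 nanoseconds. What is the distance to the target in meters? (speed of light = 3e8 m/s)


tof = 517 ns = 5.17e-07 s
dist = c * tof / 2
= 3e8 * 5.17e-07 / 2
= 77.55 m


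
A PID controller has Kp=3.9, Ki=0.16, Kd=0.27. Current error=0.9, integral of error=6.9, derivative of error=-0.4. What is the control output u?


u = Kp*e + Ki*int(e) + Kd*de/dt
= 3.9*0.9 + 0.16*6.9 + 0.27*(-0.4)
= 3.51 + 1.104 + -0.108
= 4.506


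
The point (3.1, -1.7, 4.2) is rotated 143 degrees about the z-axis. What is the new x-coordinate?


Rotation about z-axis: x' = x*cos(theta) - y*sin(theta)
= 3.1 * -0.7986 - -1.7 * 0.6018
= -1.4527


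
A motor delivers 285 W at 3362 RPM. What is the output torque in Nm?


omega = 3362 * 2*pi/60 = 352.0678 rad/s
tau = P / omega = 285 / 352.0678
= 0.8095 Nm


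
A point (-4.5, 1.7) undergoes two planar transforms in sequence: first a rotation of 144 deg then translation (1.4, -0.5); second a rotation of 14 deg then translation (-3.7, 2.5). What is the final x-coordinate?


After transform 1:
x1 = cos(144)*-4.5 - sin(144)*1.7 + 1.4 = 4.0413
y1 = sin(144)*-4.5 + cos(144)*1.7 + -0.5 = -4.5204
After transform 2:
x2 = cos(14)*4.0413 - sin(14)*-4.5204 + -3.7
= 1.3149


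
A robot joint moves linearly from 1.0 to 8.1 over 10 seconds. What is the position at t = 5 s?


s = t/T = 5/10 = 0.5
p(t) = p0 + (pf-p0)*s
= 1.0 + (8.1 - 1.0) * 0.5
= 4.55


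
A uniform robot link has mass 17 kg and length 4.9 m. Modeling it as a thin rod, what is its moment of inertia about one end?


I = (1/3) * m * L^2
= (1/3) * 17 * 4.9^2
= 0.333333 * 17 * 24.01
= 136.0567 kg*m^2


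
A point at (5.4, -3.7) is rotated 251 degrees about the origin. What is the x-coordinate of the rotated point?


x' = x*cos(theta) - y*sin(theta)
cos(251 deg) = -0.3256, sin(251 deg) = -0.9455
x' = 5.4 * -0.3256 - -3.7 * -0.9455
= -1.7581 - 3.4984
= -5.2565


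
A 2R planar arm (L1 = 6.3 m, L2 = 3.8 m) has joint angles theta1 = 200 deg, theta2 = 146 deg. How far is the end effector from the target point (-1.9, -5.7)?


End effector via forward kinematics:
x = L1*cos(t1) + L2*cos(t1+t2) = -2.2329
y = L1*sin(t1) + L2*sin(t1+t2) = -3.074
Distance to target:
d = sqrt((-1.9 - -2.2329)^2 + (-5.7 - -3.074)^2)
= sqrt(0.1108 + 6.8957)
= 2.647 m


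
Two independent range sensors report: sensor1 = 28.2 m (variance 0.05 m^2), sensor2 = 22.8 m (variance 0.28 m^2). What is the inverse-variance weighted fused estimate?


w1 = (1/var1) / (1/var1 + 1/var2)
   = 20.0 / (20.0 + 3.5714) = 0.8485
w2 = 1 - w1 = 0.1515
fused = w1*s1 + w2*s2 = 23.9273 + 3.4545
= 27.3818 m


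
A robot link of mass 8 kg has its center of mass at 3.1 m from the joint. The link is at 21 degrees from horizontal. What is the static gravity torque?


tau = m*g*L*cos(angle)
= 8 * 9.81 * 3.1 * cos(21 deg)
= 8 * 9.81 * 3.1 * 0.9336
= 227.1289 Nm


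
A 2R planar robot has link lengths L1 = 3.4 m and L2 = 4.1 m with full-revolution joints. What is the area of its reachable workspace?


r_max = L1 + L2 = 7.5 m
r_min = |L1 - L2| = 0.7 m
Area = pi*(r_max^2 - r_min^2)
= pi*(56.25 - 0.49)
= pi * 55.76
= 175.1752 m^2


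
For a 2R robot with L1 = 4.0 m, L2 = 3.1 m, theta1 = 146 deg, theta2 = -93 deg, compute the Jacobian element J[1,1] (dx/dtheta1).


J[1,1] = -L1*sin(t1) - L2*sin(t1+t2)
= -4.0*sin(146) - 3.1*sin(53)
= -4.7125


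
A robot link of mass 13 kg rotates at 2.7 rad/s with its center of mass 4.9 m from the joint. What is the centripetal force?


F = m * omega^2 * r
= 13 * 2.7^2 * 4.9
= 13 * 7.29 * 4.9
= 464.373 N


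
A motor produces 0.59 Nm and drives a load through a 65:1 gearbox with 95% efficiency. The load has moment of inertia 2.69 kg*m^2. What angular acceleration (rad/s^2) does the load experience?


tau_out = tau_motor * N * eta
= 0.59 * 65 * 0.95 = 36.4325 Nm
alpha = tau_out / I = 36.4325 / 2.69
= 13.5437 rad/s^2


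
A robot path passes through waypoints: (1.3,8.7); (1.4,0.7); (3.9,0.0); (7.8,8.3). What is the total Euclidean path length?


Segment lengths:
  seg1 = sqrt((0.1)^2 + (-8.0)^2) = 8.0006
  seg2 = sqrt((2.5)^2 + (-0.7)^2) = 2.5962
  seg3 = sqrt((3.9)^2 + (8.3)^2) = 9.1706
Total = 19.7674
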